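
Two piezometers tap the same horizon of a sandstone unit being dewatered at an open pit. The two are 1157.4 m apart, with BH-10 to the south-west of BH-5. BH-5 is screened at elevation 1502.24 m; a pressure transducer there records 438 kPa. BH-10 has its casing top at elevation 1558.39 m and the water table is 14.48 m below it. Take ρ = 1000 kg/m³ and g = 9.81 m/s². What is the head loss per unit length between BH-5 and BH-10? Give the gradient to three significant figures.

i ≈ 0.00257 m/m

Pressure head at BH-5: ψ = P/(ρg) = 438×1000 / (1000 × 9.81) = 44.65 m.
Total head at BH-5: h = z + ψ = 1502.24 + 44.65 = 1546.89 m.
Total head at BH-10: h = 1558.39 − 14.48 = 1543.91 m.
Head difference: h(BH-5) − h(BH-10) = 1546.89 − 1543.91 = 2.98 m.
Hydraulic gradient: i = |Δh| / L = 2.98 / 1157.4 = 0.00257.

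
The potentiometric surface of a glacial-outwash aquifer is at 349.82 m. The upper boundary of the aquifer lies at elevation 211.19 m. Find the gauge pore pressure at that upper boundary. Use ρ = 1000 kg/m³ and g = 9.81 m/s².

Pressure head at the aquifer top: ψ = h − z = 349.82 − 211.19 = 138.63 m.
P = ρgψ = 1000 × 9.81 × 138.63 = 1359960 Pa ≈ 1360 kPa.

P ≈ 1360 kPa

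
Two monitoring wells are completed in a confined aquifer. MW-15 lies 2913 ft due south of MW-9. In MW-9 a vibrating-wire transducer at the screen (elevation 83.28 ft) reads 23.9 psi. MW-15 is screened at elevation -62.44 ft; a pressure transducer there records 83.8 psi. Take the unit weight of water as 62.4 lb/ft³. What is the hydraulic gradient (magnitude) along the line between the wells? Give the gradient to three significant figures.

Pressure head at MW-9: ψ = 144·P/γ = 144 × 23.9 / 62.4 = 55.15 ft.
Total head at MW-9: h = z + ψ = 83.28 + 55.15 = 138.43 ft.
Pressure head at MW-15: ψ = 144·P/γ = 144 × 83.8 / 62.4 = 193.38 ft.
Total head at MW-15: h = z + ψ = -62.44 + 193.38 = 130.94 ft.
Head difference: h(MW-9) − h(MW-15) = 138.43 − 130.94 = 7.49 ft.
Hydraulic gradient: i = |Δh| / L = 7.49 / 2913 = 0.00257.

i ≈ 0.00257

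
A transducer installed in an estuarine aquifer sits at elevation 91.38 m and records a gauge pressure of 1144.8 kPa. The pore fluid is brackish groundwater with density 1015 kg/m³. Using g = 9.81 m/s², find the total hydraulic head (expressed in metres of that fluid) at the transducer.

ψ = P/(ρg) = 1144.8×1000 / (1015 × 9.81) = 114.97 m.
h = z + ψ = 91.38 + 114.97 = 206.35 m.

h ≈ 206.35 m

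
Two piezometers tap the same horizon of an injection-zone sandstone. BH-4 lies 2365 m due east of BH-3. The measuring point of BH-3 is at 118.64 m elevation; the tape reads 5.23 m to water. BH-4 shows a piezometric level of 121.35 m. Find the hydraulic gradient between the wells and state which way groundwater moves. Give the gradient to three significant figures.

Total head at BH-3: h = 118.64 − 5.23 = 113.41 m.
Total head at BH-4: h = 121.35 m (water level in the piezometer is the total head).
Head difference: h(BH-3) − h(BH-4) = 113.41 − 121.35 = -7.94 m.
Hydraulic gradient: i = |Δh| / L = 7.94 / 2365 = 0.00336.
Flow is from higher to lower head: from BH-4 toward BH-3, i.e. toward the west.

i ≈ 0.00336; groundwater flows toward the west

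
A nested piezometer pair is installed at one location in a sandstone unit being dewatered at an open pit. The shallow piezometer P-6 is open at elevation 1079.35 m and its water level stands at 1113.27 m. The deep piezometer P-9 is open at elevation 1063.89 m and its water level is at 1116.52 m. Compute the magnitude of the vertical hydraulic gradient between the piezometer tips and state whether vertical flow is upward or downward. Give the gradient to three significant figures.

Total head at P-6: h = 1113.27 m (water level in the standpipe).
Total head at P-9: h = 1116.52 m.
Δh = h(P-6) − h(P-9) = 1113.27 − 1116.52 = -3.25 m.
Vertical separation Δz = 1079.35 − 1063.89 = 15.46 m.
|i_v| = |Δh| / Δz = 3.25 / 15.46 = 0.210.
Head is higher in the deep piezometer, so vertical flow is upward (discharge condition).

|i_v| ≈ 0.210; vertical flow is upward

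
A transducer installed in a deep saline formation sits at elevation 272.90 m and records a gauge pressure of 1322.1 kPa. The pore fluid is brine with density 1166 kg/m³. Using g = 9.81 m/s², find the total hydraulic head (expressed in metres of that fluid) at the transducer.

ψ = P/(ρg) = 1322.1×1000 / (1166 × 9.81) = 115.58 m.
h = z + ψ = 272.90 + 115.58 = 388.48 m.

h ≈ 388.48 m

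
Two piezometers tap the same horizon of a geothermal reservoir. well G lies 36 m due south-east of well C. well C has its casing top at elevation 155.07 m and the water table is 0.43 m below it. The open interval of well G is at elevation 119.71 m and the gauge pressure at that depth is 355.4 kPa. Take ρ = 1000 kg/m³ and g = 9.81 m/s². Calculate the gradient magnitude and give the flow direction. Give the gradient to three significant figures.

i ≈ 0.0361; groundwater flows toward the north-west

Total head at well C: h = 155.07 − 0.43 = 154.64 m.
Pressure head at well G: ψ = P/(ρg) = 355.4×1000 / (1000 × 9.81) = 36.23 m.
Total head at well G: h = z + ψ = 119.71 + 36.23 = 155.94 m.
Head difference: h(well C) − h(well G) = 154.64 − 155.94 = -1.30 m.
Hydraulic gradient: i = |Δh| / L = 1.30 / 36 = 0.0361.
Flow is from higher to lower head: from well G toward well C, i.e. toward the north-west.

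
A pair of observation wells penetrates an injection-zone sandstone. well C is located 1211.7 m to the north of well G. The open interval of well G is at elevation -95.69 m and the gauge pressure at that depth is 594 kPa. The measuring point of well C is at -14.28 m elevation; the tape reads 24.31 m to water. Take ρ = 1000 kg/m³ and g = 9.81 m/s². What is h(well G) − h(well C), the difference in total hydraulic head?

Δh ≈ 3.45 m

Pressure head at well G: ψ = P/(ρg) = 594×1000 / (1000 × 9.81) = 60.55 m.
Total head at well G: h = z + ψ = -95.69 + 60.55 = -35.14 m.
Total head at well C: h = -14.28 − 24.31 = -38.59 m.
Head difference: h(well G) − h(well C) = -35.14 − (-38.59) = 3.45 m.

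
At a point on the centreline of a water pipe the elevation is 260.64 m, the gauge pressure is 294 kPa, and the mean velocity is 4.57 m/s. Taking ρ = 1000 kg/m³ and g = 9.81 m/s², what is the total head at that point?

Pressure head ψ = P/(ρg) = 294×1000 / (1000 × 9.81) = 29.97 m.
Velocity head = v²/(2g) = 4.57² / (2 × 9.81) = 1.064 m.
h = z + ψ + v²/(2g) = 260.64 + 29.97 + 1.064 = 291.67 m.

h ≈ 291.67 m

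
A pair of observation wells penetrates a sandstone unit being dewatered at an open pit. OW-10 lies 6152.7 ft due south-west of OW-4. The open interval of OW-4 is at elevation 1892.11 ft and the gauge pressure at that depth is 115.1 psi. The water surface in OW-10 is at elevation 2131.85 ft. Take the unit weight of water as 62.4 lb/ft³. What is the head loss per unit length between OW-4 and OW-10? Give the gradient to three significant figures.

i ≈ 0.00421 ft/ft

Pressure head at OW-4: ψ = 144·P/γ = 144 × 115.1 / 62.4 = 265.62 ft.
Total head at OW-4: h = z + ψ = 1892.11 + 265.62 = 2157.73 ft.
Total head at OW-10: h = 2131.85 ft (water level in the piezometer is the total head).
Head difference: h(OW-4) − h(OW-10) = 2157.73 − 2131.85 = 25.88 ft.
Hydraulic gradient: i = |Δh| / L = 25.88 / 6152.7 = 0.00421.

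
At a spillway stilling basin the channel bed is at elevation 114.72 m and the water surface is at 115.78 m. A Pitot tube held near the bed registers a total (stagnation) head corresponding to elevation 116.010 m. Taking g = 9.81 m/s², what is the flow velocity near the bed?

v ≈ 2.12 m/s

Near the bed, under hydrostatic conditions, the piezometric head (z + ψ) equals the free-surface elevation, 115.78 m.
Velocity head = total − piezometric = 116.010 − 115.78 = 0.230 m.
v = √(2g·h_v) = √(2 × 9.81 × 0.230) = 2.12 m/s.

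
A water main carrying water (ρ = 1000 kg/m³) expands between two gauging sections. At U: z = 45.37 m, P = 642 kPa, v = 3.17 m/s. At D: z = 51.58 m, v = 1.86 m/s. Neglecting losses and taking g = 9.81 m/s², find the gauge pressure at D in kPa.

P₂ ≈ 584 kPa

Pressure head at U: ψ₁ = P₁/(ρg) = 642×1000 / (1000 × 9.81) = 65.44 m.
Velocity heads: v₁²/2g = 3.17²/19.62 = 0.512 m; v₂²/2g = 1.86²/19.62 = 0.176 m.
Total head H = z₁ + ψ₁ + v₁²/2g = 45.37 + 65.44 + 0.512 = 111.32 m.
ψ₂ = H − z₂ − v₂²/2g = 111.32 − 51.58 − 0.176 = 59.56 m.
P₂ = ρgψ₂ = 1000 × 9.81 × 59.56 ≈ 584 kPa.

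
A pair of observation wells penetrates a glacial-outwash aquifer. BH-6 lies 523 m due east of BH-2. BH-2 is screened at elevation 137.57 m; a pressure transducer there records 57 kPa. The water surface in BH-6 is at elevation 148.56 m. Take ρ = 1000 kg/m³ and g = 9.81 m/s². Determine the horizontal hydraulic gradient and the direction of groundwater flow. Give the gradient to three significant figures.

i ≈ 0.00990; groundwater flows toward the west

Pressure head at BH-2: ψ = P/(ρg) = 57×1000 / (1000 × 9.81) = 5.81 m.
Total head at BH-2: h = z + ψ = 137.57 + 5.81 = 143.38 m.
Total head at BH-6: h = 148.56 m (water level in the piezometer is the total head).
Head difference: h(BH-2) − h(BH-6) = 143.38 − 148.56 = -5.18 m.
Hydraulic gradient: i = |Δh| / L = 5.18 / 523 = 0.00990.
Flow is from higher to lower head: from BH-6 toward BH-2, i.e. toward the west.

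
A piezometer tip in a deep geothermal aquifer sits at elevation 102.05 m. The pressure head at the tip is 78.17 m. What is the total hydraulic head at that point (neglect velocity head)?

h = z + ψ = 102.05 + 78.17 = 180.22 m.

h ≈ 180.22 m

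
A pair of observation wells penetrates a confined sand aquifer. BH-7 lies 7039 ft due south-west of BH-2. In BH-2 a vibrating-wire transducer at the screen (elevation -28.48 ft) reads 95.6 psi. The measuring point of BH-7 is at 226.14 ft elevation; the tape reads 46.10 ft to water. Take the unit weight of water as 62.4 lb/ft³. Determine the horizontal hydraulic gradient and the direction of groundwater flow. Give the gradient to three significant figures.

Pressure head at BH-2: ψ = 144·P/γ = 144 × 95.6 / 62.4 = 220.62 ft.
Total head at BH-2: h = z + ψ = -28.48 + 220.62 = 192.14 ft.
Total head at BH-7: h = 226.14 − 46.10 = 180.04 ft.
Head difference: h(BH-2) − h(BH-7) = 192.14 − 180.04 = 12.10 ft.
Hydraulic gradient: i = |Δh| / L = 12.10 / 7039 = 0.00172.
Flow is from higher to lower head: from BH-2 toward BH-7, i.e. toward the south-west.

i ≈ 0.00172; groundwater flows toward the south-west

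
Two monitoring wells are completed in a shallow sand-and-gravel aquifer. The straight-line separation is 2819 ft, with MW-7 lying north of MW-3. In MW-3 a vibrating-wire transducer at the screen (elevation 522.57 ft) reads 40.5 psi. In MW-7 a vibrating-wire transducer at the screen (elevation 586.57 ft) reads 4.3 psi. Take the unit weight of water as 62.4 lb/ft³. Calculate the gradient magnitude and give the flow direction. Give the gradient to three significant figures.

Pressure head at MW-3: ψ = 144·P/γ = 144 × 40.5 / 62.4 = 93.46 ft.
Total head at MW-3: h = z + ψ = 522.57 + 93.46 = 616.03 ft.
Pressure head at MW-7: ψ = 144·P/γ = 144 × 4.3 / 62.4 = 9.92 ft.
Total head at MW-7: h = z + ψ = 586.57 + 9.92 = 596.49 ft.
Head difference: h(MW-3) − h(MW-7) = 616.03 − 596.49 = 19.54 ft.
Hydraulic gradient: i = |Δh| / L = 19.54 / 2819 = 0.00693.
Flow is from higher to lower head: from MW-3 toward MW-7, i.e. toward the north.

i ≈ 0.00693; groundwater flows toward the north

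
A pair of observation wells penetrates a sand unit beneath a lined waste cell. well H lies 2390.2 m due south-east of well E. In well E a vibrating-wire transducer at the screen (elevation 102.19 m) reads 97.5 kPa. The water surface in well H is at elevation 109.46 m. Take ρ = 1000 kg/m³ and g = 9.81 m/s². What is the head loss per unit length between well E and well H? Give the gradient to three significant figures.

Pressure head at well E: ψ = P/(ρg) = 97.5×1000 / (1000 × 9.81) = 9.94 m.
Total head at well E: h = z + ψ = 102.19 + 9.94 = 112.13 m.
Total head at well H: h = 109.46 m (water level in the piezometer is the total head).
Head difference: h(well E) − h(well H) = 112.13 − 109.46 = 2.67 m.
Hydraulic gradient: i = |Δh| / L = 2.67 / 2390.2 = 0.00112.

i ≈ 0.00112 m/m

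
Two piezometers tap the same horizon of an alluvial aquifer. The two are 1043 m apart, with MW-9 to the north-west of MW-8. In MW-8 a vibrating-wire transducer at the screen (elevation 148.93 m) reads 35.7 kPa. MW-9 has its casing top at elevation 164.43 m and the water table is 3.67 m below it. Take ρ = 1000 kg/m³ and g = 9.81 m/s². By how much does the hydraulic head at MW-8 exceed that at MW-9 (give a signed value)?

Δh ≈ -8.19 m

Pressure head at MW-8: ψ = P/(ρg) = 35.7×1000 / (1000 × 9.81) = 3.64 m.
Total head at MW-8: h = z + ψ = 148.93 + 3.64 = 152.57 m.
Total head at MW-9: h = 164.43 − 3.67 = 160.76 m.
Head difference: h(MW-8) − h(MW-9) = 152.57 − 160.76 = -8.19 m.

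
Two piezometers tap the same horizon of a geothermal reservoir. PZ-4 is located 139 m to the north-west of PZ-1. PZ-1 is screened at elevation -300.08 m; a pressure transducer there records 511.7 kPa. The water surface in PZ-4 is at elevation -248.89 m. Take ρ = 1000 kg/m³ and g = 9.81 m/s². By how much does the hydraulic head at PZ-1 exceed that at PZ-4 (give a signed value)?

Pressure head at PZ-1: ψ = P/(ρg) = 511.7×1000 / (1000 × 9.81) = 52.16 m.
Total head at PZ-1: h = z + ψ = -300.08 + 52.16 = -247.92 m.
Total head at PZ-4: h = -248.89 m (water level in the piezometer is the total head).
Head difference: h(PZ-1) − h(PZ-4) = -247.92 − (-248.89) = 0.97 m.

Δh ≈ 0.97 m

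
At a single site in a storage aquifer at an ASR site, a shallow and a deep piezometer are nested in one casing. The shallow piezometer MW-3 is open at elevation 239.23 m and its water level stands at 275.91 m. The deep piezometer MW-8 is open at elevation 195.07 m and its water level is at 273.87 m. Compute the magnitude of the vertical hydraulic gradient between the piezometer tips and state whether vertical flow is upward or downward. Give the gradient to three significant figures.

|i_v| ≈ 0.0462; vertical flow is downward

Total head at MW-3: h = 275.91 m (water level in the standpipe).
Total head at MW-8: h = 273.87 m.
Δh = h(MW-3) − h(MW-8) = 275.91 − 273.87 = 2.04 m.
Vertical separation Δz = 239.23 − 195.07 = 44.16 m.
|i_v| = |Δh| / Δz = 2.04 / 44.16 = 0.0462.
Head is higher in the shallow piezometer, so vertical flow is downward (recharge condition).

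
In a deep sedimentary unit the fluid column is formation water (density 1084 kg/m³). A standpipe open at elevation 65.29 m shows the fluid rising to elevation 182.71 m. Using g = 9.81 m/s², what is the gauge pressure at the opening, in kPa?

Pressure head ψ = h − z = 182.71 − 65.29 = 117.42 m.
P = ρgψ = 1084 × 9.81 × 117.42 = 1248649 Pa ≈ 1250 kPa.

P ≈ 1250 kPa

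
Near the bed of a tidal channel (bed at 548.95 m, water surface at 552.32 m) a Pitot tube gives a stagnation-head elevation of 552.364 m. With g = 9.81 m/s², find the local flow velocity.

v ≈ 0.929 m/s

Near the bed, under hydrostatic conditions, the piezometric head (z + ψ) equals the free-surface elevation, 552.32 m.
Velocity head = total − piezometric = 552.364 − 552.32 = 0.044 m.
v = √(2g·h_v) = √(2 × 9.81 × 0.044) = 0.929 m/s.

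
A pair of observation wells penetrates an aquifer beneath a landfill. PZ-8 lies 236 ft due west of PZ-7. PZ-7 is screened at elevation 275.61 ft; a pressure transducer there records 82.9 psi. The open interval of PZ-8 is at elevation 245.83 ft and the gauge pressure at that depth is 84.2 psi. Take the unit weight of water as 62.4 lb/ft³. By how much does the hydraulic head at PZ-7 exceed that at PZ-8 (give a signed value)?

Pressure head at PZ-7: ψ = 144·P/γ = 144 × 82.9 / 62.4 = 191.31 ft.
Total head at PZ-7: h = z + ψ = 275.61 + 191.31 = 466.92 ft.
Pressure head at PZ-8: ψ = 144·P/γ = 144 × 84.2 / 62.4 = 194.31 ft.
Total head at PZ-8: h = z + ψ = 245.83 + 194.31 = 440.14 ft.
Head difference: h(PZ-7) − h(PZ-8) = 466.92 − 440.14 = 26.78 ft.

Δh ≈ 26.78 ft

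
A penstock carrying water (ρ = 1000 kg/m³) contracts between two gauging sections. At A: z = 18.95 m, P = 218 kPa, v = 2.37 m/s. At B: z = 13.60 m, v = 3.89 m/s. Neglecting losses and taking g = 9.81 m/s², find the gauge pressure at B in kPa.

P₂ ≈ 266 kPa

Pressure head at A: ψ₁ = P₁/(ρg) = 218×1000 / (1000 × 9.81) = 22.22 m.
Velocity heads: v₁²/2g = 2.37²/19.62 = 0.286 m; v₂²/2g = 3.89²/19.62 = 0.771 m.
Total head H = z₁ + ψ₁ + v₁²/2g = 18.95 + 22.22 + 0.286 = 41.46 m.
ψ₂ = H − z₂ − v₂²/2g = 41.46 − 13.60 − 0.771 = 27.09 m.
P₂ = ρgψ₂ = 1000 × 9.81 × 27.09 ≈ 266 kPa.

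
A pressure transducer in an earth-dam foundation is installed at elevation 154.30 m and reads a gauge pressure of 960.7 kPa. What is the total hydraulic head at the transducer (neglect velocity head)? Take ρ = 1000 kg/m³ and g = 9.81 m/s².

ψ = P/(ρg) = 960.7×1000 / (1000 × 9.81) = 97.93 m.
h = z + ψ = 154.30 + 97.93 = 252.23 m.

h ≈ 252.23 m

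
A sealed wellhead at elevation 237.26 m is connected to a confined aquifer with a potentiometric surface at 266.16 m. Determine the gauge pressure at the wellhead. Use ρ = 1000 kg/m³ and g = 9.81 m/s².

P ≈ 284 kPa

Head above the cap: Δh = 266.16 − 237.26 = 28.90 m.
P = ρgΔh = 1000 × 9.81 × 28.90 = 283509 Pa ≈ 284 kPa.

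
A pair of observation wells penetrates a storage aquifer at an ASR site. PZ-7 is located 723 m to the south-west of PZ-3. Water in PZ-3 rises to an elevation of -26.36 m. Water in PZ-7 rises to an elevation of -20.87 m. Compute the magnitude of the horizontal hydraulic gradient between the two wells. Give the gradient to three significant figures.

Total head at PZ-3: h = -26.36 m (water level in the piezometer is the total head).
Total head at PZ-7: h = -20.87 m (water level in the piezometer is the total head).
Head difference: h(PZ-3) − h(PZ-7) = -26.36 − (-20.87) = -5.49 m.
Hydraulic gradient: i = |Δh| / L = 5.49 / 723 = 0.00759.

i ≈ 0.00759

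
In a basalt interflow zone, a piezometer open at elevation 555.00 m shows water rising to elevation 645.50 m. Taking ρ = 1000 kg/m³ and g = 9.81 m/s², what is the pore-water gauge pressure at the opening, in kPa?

P ≈ 888 kPa

Pressure head ψ = h − z = 645.50 − 555.00 = 90.50 m.
P = ρgψ = 1000 × 9.81 × 90.50 = 887805 Pa ≈ 888 kPa.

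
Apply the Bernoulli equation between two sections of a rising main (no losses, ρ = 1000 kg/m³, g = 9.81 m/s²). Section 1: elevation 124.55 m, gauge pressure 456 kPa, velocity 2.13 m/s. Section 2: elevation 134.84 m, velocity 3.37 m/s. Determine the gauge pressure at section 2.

Pressure head at 1: ψ₁ = P₁/(ρg) = 456×1000 / (1000 × 9.81) = 46.48 m.
Velocity heads: v₁²/2g = 2.13²/19.62 = 0.231 m; v₂²/2g = 3.37²/19.62 = 0.579 m.
Total head H = z₁ + ψ₁ + v₁²/2g = 124.55 + 46.48 + 0.231 = 171.26 m.
ψ₂ = H − z₂ − v₂²/2g = 171.26 − 134.84 − 0.579 = 35.84 m.
P₂ = ρgψ₂ = 1000 × 9.81 × 35.84 ≈ 352 kPa.

P₂ ≈ 352 kPa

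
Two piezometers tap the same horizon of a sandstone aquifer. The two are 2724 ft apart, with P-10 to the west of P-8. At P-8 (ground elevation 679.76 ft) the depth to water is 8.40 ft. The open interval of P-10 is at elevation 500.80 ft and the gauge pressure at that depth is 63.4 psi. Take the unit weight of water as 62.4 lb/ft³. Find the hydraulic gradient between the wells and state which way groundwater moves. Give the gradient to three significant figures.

i ≈ 0.00890; groundwater flows toward the west

Total head at P-8: h = 679.76 − 8.40 = 671.36 ft.
Pressure head at P-10: ψ = 144·P/γ = 144 × 63.4 / 62.4 = 146.31 ft.
Total head at P-10: h = z + ψ = 500.80 + 146.31 = 647.11 ft.
Head difference: h(P-8) − h(P-10) = 671.36 − 647.11 = 24.25 ft.
Hydraulic gradient: i = |Δh| / L = 24.25 / 2724 = 0.00890.
Flow is from higher to lower head: from P-8 toward P-10, i.e. toward the west.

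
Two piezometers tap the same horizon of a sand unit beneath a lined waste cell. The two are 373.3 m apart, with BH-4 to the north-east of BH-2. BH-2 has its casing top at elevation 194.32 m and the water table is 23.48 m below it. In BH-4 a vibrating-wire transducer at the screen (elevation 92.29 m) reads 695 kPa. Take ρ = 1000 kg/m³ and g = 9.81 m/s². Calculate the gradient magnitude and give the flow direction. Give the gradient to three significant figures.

Total head at BH-2: h = 194.32 − 23.48 = 170.84 m.
Pressure head at BH-4: ψ = P/(ρg) = 695×1000 / (1000 × 9.81) = 70.85 m.
Total head at BH-4: h = z + ψ = 92.29 + 70.85 = 163.14 m.
Head difference: h(BH-2) − h(BH-4) = 170.84 − 163.14 = 7.70 m.
Hydraulic gradient: i = |Δh| / L = 7.70 / 373.3 = 0.0206.
Flow is from higher to lower head: from BH-2 toward BH-4, i.e. toward the north-east.

i ≈ 0.0206; groundwater flows toward the north-east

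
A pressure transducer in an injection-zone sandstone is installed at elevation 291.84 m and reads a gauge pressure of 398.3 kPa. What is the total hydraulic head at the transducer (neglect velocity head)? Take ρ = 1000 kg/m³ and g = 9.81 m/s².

ψ = P/(ρg) = 398.3×1000 / (1000 × 9.81) = 40.60 m.
h = z + ψ = 291.84 + 40.60 = 332.44 m.

h ≈ 332.44 m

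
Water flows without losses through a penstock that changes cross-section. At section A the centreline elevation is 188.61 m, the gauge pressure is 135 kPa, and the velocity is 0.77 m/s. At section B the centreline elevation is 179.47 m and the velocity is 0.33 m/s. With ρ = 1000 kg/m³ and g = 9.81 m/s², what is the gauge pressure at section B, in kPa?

Pressure head at A: ψ₁ = P₁/(ρg) = 135×1000 / (1000 × 9.81) = 13.76 m.
Velocity heads: v₁²/2g = 0.77²/19.62 = 0.030 m; v₂²/2g = 0.33²/19.62 = 0.006 m.
Total head H = z₁ + ψ₁ + v₁²/2g = 188.61 + 13.76 + 0.030 = 202.40 m.
ψ₂ = H − z₂ − v₂²/2g = 202.40 − 179.47 − 0.006 = 22.92 m.
P₂ = ρgψ₂ = 1000 × 9.81 × 22.92 ≈ 225 kPa.

P₂ ≈ 225 kPa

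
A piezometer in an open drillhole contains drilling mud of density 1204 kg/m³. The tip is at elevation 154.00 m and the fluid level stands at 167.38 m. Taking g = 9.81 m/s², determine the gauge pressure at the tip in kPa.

Pressure head ψ = h − z = 167.38 − 154.00 = 13.38 m.
P = ρgψ = 1204 × 9.81 × 13.38 = 158034 Pa ≈ 158 kPa.

P ≈ 158 kPa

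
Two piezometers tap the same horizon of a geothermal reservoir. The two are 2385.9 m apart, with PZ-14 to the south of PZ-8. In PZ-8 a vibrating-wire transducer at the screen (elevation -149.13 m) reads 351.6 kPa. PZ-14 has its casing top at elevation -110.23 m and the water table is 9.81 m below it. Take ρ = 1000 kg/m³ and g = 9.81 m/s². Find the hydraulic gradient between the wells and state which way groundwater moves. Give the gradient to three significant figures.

i ≈ 0.00283; groundwater flows toward the south

Pressure head at PZ-8: ψ = P/(ρg) = 351.6×1000 / (1000 × 9.81) = 35.84 m.
Total head at PZ-8: h = z + ψ = -149.13 + 35.84 = -113.29 m.
Total head at PZ-14: h = -110.23 − 9.81 = -120.04 m.
Head difference: h(PZ-8) − h(PZ-14) = -113.29 − (-120.04) = 6.75 m.
Hydraulic gradient: i = |Δh| / L = 6.75 / 2385.9 = 0.00283.
Flow is from higher to lower head: from PZ-8 toward PZ-14, i.e. toward the south.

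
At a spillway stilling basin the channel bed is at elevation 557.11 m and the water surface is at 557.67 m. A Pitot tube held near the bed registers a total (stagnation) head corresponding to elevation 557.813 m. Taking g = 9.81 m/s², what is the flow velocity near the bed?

v ≈ 1.68 m/s

Near the bed, under hydrostatic conditions, the piezometric head (z + ψ) equals the free-surface elevation, 557.67 m.
Velocity head = total − piezometric = 557.813 − 557.67 = 0.143 m.
v = √(2g·h_v) = √(2 × 9.81 × 0.143) = 1.68 m/s.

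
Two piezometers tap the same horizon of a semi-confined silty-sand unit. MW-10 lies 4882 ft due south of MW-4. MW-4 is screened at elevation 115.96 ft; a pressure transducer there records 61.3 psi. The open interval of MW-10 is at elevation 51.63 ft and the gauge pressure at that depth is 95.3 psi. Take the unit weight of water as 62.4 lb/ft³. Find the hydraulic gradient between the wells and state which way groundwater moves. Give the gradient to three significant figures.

Pressure head at MW-4: ψ = 144·P/γ = 144 × 61.3 / 62.4 = 141.46 ft.
Total head at MW-4: h = z + ψ = 115.96 + 141.46 = 257.42 ft.
Pressure head at MW-10: ψ = 144·P/γ = 144 × 95.3 / 62.4 = 219.92 ft.
Total head at MW-10: h = z + ψ = 51.63 + 219.92 = 271.55 ft.
Head difference: h(MW-4) − h(MW-10) = 257.42 − 271.55 = -14.13 ft.
Hydraulic gradient: i = |Δh| / L = 14.13 / 4882 = 0.00289.
Flow is from higher to lower head: from MW-10 toward MW-4, i.e. toward the north.

i ≈ 0.00289; groundwater flows toward the north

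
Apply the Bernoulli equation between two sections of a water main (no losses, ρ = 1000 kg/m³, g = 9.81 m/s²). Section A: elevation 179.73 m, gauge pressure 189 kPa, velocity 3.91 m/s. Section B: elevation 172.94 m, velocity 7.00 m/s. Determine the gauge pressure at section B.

Pressure head at A: ψ₁ = P₁/(ρg) = 189×1000 / (1000 × 9.81) = 19.27 m.
Velocity heads: v₁²/2g = 3.91²/19.62 = 0.779 m; v₂²/2g = 7.00²/19.62 = 2.497 m.
Total head H = z₁ + ψ₁ + v₁²/2g = 179.73 + 19.27 + 0.779 = 199.78 m.
ψ₂ = H − z₂ − v₂²/2g = 199.78 − 172.94 − 2.497 = 24.34 m.
P₂ = ρgψ₂ = 1000 × 9.81 × 24.34 ≈ 239 kPa.

P₂ ≈ 239 kPa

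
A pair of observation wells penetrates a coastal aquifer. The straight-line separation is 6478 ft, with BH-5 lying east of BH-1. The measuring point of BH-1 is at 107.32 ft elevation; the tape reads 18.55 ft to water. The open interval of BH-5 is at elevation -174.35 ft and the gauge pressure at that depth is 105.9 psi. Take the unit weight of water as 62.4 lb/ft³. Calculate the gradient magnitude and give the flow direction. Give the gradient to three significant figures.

i ≈ 0.00289; groundwater flows toward the east

Total head at BH-1: h = 107.32 − 18.55 = 88.77 ft.
Pressure head at BH-5: ψ = 144·P/γ = 144 × 105.9 / 62.4 = 244.38 ft.
Total head at BH-5: h = z + ψ = -174.35 + 244.38 = 70.03 ft.
Head difference: h(BH-1) − h(BH-5) = 88.77 − 70.03 = 18.74 ft.
Hydraulic gradient: i = |Δh| / L = 18.74 / 6478 = 0.00289.
Flow is from higher to lower head: from BH-1 toward BH-5, i.e. toward the east.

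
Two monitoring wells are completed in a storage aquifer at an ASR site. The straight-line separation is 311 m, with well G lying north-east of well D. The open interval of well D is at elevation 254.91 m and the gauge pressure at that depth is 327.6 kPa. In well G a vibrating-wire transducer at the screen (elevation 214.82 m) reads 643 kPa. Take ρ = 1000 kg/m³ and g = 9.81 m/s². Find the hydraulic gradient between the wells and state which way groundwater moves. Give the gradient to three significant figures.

Pressure head at well D: ψ = P/(ρg) = 327.6×1000 / (1000 × 9.81) = 33.39 m.
Total head at well D: h = z + ψ = 254.91 + 33.39 = 288.30 m.
Pressure head at well G: ψ = P/(ρg) = 643×1000 / (1000 × 9.81) = 65.55 m.
Total head at well G: h = z + ψ = 214.82 + 65.55 = 280.37 m.
Head difference: h(well D) − h(well G) = 288.30 − 280.37 = 7.93 m.
Hydraulic gradient: i = |Δh| / L = 7.93 / 311 = 0.0255.
Flow is from higher to lower head: from well D toward well G, i.e. toward the north-east.

i ≈ 0.0255; groundwater flows toward the north-east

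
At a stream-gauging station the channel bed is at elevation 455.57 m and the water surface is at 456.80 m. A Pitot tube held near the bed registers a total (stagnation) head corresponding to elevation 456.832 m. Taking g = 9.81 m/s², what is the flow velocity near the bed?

Near the bed, under hydrostatic conditions, the piezometric head (z + ψ) equals the free-surface elevation, 456.80 m.
Velocity head = total − piezometric = 456.832 − 456.80 = 0.032 m.
v = √(2g·h_v) = √(2 × 9.81 × 0.032) = 0.792 m/s.

v ≈ 0.792 m/s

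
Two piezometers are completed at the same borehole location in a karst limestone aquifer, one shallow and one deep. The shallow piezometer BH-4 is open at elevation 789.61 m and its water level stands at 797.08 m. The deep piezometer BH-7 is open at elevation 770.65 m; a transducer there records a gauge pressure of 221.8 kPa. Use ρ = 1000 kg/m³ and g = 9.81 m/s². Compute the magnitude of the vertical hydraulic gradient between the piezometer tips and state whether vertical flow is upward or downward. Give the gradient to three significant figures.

Total head at BH-4: h = 797.08 m (water level in the standpipe).
Pressure head at BH-7: ψ = P/(ρg) = 221.8×1000 / (1000 × 9.81) = 22.61 m.
Total head at BH-7: h = z + ψ = 770.65 + 22.61 = 793.26 m.
Δh = h(BH-4) − h(BH-7) = 797.08 − 793.26 = 3.82 m.
Vertical separation Δz = 789.61 − 770.65 = 18.96 m.
|i_v| = |Δh| / Δz = 3.82 / 18.96 = 0.201.
Head is higher in the shallow piezometer, so vertical flow is downward (recharge condition).

|i_v| ≈ 0.201; vertical flow is downward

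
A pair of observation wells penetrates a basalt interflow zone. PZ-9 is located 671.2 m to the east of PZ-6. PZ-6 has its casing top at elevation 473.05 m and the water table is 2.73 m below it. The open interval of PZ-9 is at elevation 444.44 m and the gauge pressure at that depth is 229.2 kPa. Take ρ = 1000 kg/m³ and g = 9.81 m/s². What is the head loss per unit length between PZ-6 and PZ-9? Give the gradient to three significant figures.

i ≈ 0.00375 m/m

Total head at PZ-6: h = 473.05 − 2.73 = 470.32 m.
Pressure head at PZ-9: ψ = P/(ρg) = 229.2×1000 / (1000 × 9.81) = 23.36 m.
Total head at PZ-9: h = z + ψ = 444.44 + 23.36 = 467.80 m.
Head difference: h(PZ-6) − h(PZ-9) = 470.32 − 467.80 = 2.52 m.
Hydraulic gradient: i = |Δh| / L = 2.52 / 671.2 = 0.00375.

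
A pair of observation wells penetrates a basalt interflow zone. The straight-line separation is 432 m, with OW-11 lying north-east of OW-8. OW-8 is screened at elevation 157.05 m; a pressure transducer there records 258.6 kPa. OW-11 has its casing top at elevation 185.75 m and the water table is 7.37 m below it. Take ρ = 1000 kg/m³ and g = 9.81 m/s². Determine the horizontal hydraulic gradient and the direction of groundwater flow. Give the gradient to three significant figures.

i ≈ 0.0116; groundwater flows toward the north-east

Pressure head at OW-8: ψ = P/(ρg) = 258.6×1000 / (1000 × 9.81) = 26.36 m.
Total head at OW-8: h = z + ψ = 157.05 + 26.36 = 183.41 m.
Total head at OW-11: h = 185.75 − 7.37 = 178.38 m.
Head difference: h(OW-8) − h(OW-11) = 183.41 − 178.38 = 5.03 m.
Hydraulic gradient: i = |Δh| / L = 5.03 / 432 = 0.0116.
Flow is from higher to lower head: from OW-8 toward OW-11, i.e. toward the north-east.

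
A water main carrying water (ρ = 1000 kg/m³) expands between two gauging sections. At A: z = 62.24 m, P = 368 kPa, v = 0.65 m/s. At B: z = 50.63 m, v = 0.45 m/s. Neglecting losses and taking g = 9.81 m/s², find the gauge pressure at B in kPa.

Pressure head at A: ψ₁ = P₁/(ρg) = 368×1000 / (1000 × 9.81) = 37.51 m.
Velocity heads: v₁²/2g = 0.65²/19.62 = 0.022 m; v₂²/2g = 0.45²/19.62 = 0.010 m.
Total head H = z₁ + ψ₁ + v₁²/2g = 62.24 + 37.51 + 0.022 = 99.77 m.
ψ₂ = H − z₂ − v₂²/2g = 99.77 − 50.63 − 0.010 = 49.13 m.
P₂ = ρgψ₂ = 1000 × 9.81 × 49.13 ≈ 482 kPa.

P₂ ≈ 482 kPa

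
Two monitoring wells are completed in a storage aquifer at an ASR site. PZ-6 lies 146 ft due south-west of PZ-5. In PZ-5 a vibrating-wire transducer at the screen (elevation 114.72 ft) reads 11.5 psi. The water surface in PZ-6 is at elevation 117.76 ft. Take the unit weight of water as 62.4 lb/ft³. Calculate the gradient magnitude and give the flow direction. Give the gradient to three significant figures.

i ≈ 0.161; groundwater flows toward the south-west

Pressure head at PZ-5: ψ = 144·P/γ = 144 × 11.5 / 62.4 = 26.54 ft.
Total head at PZ-5: h = z + ψ = 114.72 + 26.54 = 141.26 ft.
Total head at PZ-6: h = 117.76 ft (water level in the piezometer is the total head).
Head difference: h(PZ-5) − h(PZ-6) = 141.26 − 117.76 = 23.50 ft.
Hydraulic gradient: i = |Δh| / L = 23.50 / 146 = 0.161.
Flow is from higher to lower head: from PZ-5 toward PZ-6, i.e. toward the south-west.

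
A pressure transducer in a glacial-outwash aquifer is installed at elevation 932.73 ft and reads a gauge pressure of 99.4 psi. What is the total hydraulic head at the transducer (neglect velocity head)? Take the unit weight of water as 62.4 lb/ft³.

h ≈ 1162.11 ft

ψ = 144·P/γ = 144 × 99.4 / 62.4 = 229.38 ft.
h = z + ψ = 932.73 + 229.38 = 1162.11 ft.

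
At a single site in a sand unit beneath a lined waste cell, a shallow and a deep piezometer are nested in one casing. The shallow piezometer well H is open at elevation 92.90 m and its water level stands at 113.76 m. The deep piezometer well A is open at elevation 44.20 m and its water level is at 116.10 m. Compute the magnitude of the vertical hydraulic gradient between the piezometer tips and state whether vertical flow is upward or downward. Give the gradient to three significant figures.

Total head at well H: h = 113.76 m (water level in the standpipe).
Total head at well A: h = 116.10 m.
Δh = h(well H) − h(well A) = 113.76 − 116.10 = -2.34 m.
Vertical separation Δz = 92.90 − 44.20 = 48.70 m.
|i_v| = |Δh| / Δz = 2.34 / 48.70 = 0.0480.
Head is higher in the deep piezometer, so vertical flow is upward (discharge condition).

|i_v| ≈ 0.0480; vertical flow is upward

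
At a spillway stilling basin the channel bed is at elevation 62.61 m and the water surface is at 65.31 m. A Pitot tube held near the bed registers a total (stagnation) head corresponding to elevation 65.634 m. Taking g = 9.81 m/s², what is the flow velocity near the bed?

Near the bed, under hydrostatic conditions, the piezometric head (z + ψ) equals the free-surface elevation, 65.31 m.
Velocity head = total − piezometric = 65.634 − 65.31 = 0.324 m.
v = √(2g·h_v) = √(2 × 9.81 × 0.324) = 2.52 m/s.

v ≈ 2.52 m/s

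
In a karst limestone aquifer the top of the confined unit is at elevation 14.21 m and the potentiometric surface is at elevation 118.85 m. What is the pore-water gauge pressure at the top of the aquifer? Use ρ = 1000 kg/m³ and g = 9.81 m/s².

P ≈ 1030 kPa

Pressure head at the aquifer top: ψ = h − z = 118.85 − 14.21 = 104.64 m.
P = ρgψ = 1000 × 9.81 × 104.64 = 1026518 Pa ≈ 1030 kPa.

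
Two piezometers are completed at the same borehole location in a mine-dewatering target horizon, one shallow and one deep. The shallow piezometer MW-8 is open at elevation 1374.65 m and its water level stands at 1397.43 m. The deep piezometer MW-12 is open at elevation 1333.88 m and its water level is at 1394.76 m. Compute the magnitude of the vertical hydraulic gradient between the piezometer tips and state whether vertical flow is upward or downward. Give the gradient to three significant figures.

|i_v| ≈ 0.0655; vertical flow is downward

Total head at MW-8: h = 1397.43 m (water level in the standpipe).
Total head at MW-12: h = 1394.76 m.
Δh = h(MW-8) − h(MW-12) = 1397.43 − 1394.76 = 2.67 m.
Vertical separation Δz = 1374.65 − 1333.88 = 40.77 m.
|i_v| = |Δh| / Δz = 2.67 / 40.77 = 0.0655.
Head is higher in the shallow piezometer, so vertical flow is downward (recharge condition).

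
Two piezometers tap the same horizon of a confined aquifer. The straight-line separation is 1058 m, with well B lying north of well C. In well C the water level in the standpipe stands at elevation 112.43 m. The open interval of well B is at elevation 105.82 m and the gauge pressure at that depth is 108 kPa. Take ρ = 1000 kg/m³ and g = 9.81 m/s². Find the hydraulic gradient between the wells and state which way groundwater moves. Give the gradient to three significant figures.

Total head at well C: h = 112.43 m (water level in the piezometer is the total head).
Pressure head at well B: ψ = P/(ρg) = 108×1000 / (1000 × 9.81) = 11.01 m.
Total head at well B: h = z + ψ = 105.82 + 11.01 = 116.83 m.
Head difference: h(well C) − h(well B) = 112.43 − 116.83 = -4.40 m.
Hydraulic gradient: i = |Δh| / L = 4.40 / 1058 = 0.00416.
Flow is from higher to lower head: from well B toward well C, i.e. toward the south.

i ≈ 0.00416; groundwater flows toward the south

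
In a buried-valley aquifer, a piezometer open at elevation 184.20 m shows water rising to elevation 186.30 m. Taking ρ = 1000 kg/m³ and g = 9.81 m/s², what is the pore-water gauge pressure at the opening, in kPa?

P ≈ 20.6 kPa

Pressure head ψ = h − z = 186.30 − 184.20 = 2.10 m.
P = ρgψ = 1000 × 9.81 × 2.10 = 20601 Pa ≈ 20.6 kPa.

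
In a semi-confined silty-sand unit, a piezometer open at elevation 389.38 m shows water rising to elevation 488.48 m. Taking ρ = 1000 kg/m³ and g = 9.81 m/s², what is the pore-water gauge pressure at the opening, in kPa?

P ≈ 972 kPa

Pressure head ψ = h − z = 488.48 − 389.38 = 99.10 m.
P = ρgψ = 1000 × 9.81 × 99.10 = 972171 Pa ≈ 972 kPa.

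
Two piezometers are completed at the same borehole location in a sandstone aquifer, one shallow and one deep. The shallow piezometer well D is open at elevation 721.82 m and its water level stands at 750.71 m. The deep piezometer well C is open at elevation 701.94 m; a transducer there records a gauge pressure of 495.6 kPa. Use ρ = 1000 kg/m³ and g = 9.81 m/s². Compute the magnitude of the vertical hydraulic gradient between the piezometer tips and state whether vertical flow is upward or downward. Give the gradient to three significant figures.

|i_v| ≈ 0.0880; vertical flow is upward

Total head at well D: h = 750.71 m (water level in the standpipe).
Pressure head at well C: ψ = P/(ρg) = 495.6×1000 / (1000 × 9.81) = 50.52 m.
Total head at well C: h = z + ψ = 701.94 + 50.52 = 752.46 m.
Δh = h(well D) − h(well C) = 750.71 − 752.46 = -1.75 m.
Vertical separation Δz = 721.82 − 701.94 = 19.88 m.
|i_v| = |Δh| / Δz = 1.75 / 19.88 = 0.0880.
Head is higher in the deep piezometer, so vertical flow is upward (discharge condition).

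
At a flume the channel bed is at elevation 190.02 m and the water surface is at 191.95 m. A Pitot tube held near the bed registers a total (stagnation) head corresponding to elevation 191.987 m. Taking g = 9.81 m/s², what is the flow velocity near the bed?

Near the bed, under hydrostatic conditions, the piezometric head (z + ψ) equals the free-surface elevation, 191.95 m.
Velocity head = total − piezometric = 191.987 − 191.95 = 0.037 m.
v = √(2g·h_v) = √(2 × 9.81 × 0.037) = 0.852 m/s.

v ≈ 0.852 m/s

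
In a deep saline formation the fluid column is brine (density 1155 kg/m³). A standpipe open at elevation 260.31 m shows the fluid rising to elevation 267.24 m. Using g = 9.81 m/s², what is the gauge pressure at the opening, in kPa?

Pressure head ψ = h − z = 267.24 − 260.31 = 6.93 m.
P = ρgψ = 1155 × 9.81 × 6.93 = 78521 Pa ≈ 78.5 kPa.

P ≈ 78.5 kPa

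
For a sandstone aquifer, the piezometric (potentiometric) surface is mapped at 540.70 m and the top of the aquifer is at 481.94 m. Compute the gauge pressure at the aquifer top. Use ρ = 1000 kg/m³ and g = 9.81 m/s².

Pressure head at the aquifer top: ψ = h − z = 540.70 − 481.94 = 58.76 m.
P = ρgψ = 1000 × 9.81 × 58.76 = 576436 Pa ≈ 576 kPa.

P ≈ 576 kPa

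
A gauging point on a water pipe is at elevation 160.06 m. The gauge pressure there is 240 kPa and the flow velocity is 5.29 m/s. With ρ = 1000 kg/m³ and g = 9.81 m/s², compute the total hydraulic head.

Pressure head ψ = P/(ρg) = 240×1000 / (1000 × 9.81) = 24.46 m.
Velocity head = v²/(2g) = 5.29² / (2 × 9.81) = 1.426 m.
h = z + ψ + v²/(2g) = 160.06 + 24.46 + 1.426 = 185.95 m.

h ≈ 185.95 m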